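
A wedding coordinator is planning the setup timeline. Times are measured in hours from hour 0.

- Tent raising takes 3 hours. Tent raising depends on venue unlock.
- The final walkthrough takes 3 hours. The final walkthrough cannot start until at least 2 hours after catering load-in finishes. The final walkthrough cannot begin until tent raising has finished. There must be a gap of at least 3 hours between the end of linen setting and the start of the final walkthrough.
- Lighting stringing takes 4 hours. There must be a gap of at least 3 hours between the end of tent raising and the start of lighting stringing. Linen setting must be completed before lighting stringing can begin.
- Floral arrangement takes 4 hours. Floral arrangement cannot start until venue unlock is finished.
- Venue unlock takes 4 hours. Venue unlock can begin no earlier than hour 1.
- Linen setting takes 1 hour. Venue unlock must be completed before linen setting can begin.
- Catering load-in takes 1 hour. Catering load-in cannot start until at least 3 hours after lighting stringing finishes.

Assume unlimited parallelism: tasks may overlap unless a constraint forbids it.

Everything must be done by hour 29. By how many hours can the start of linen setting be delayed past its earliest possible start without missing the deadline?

10

After its own release at hour 1, venue unlock can start at hour 1 and finishes at hour 5.
After venue unlock (finishes hour 5), linen setting can start at hour 5 and finishes at hour 6.

Working backward from the deadline:
To finish by hour 29, the final walkthrough (duration 3) must start no later than hour 26.
Since the final walkthrough (must start by hour 26, minus 2-hour gap → hour 24) depends on it, catering load-in must finish by hour 24. Backing off its 1-hour duration gives a latest start of hour 23.
Lighting stringing has to be done before catering load-in (must start by hour 23, minus 3-hour gap → hour 20). That means finishing by hour 20, i.e. starting by 20 − 4 = hour 16.
Linen setting must finish in time for lighting stringing (must start by hour 16); the final walkthrough (must start by hour 26, minus 3-hour gap → hour 23). The tightest is hour 16, so linen setting must start by 16 − 1 = hour 15.
So linen setting can start as early as hour 5 and as late as hour 15, giving 15 − 5 = 10 hours of slack.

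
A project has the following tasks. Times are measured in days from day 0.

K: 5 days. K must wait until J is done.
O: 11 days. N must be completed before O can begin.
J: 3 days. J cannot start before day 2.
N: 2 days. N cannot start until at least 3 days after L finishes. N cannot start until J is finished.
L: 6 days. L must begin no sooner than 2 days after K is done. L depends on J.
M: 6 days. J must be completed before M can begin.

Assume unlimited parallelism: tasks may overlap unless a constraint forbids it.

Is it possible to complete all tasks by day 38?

J cannot begin until its own release at day 2. It runs from day 2 to 2 + 3 = day 5.
M waits on J (finishes day 5), so it starts at day 5 and finishes at 5 + 6 = day 11.
K cannot begin until J (finishes day 5). It runs from day 5 to 5 + 5 = day 10.
L needs all of K (finishes day 10, plus 2-day gap → day 12); J (finishes day 5). That puts its earliest start at day 12; it finishes at 12 + 6 = day 18.
N needs all of L (finishes day 18, plus 3-day gap → day 21); J (finishes day 5). That puts its earliest start at day 21; it finishes at 21 + 2 = day 23.
O waits on N (finishes day 23), so it starts at day 23 and finishes at 23 + 11 = day 34.
Every task is finished by day 34, which is no later than the deadline of 38, so the schedule is feasible.

Yes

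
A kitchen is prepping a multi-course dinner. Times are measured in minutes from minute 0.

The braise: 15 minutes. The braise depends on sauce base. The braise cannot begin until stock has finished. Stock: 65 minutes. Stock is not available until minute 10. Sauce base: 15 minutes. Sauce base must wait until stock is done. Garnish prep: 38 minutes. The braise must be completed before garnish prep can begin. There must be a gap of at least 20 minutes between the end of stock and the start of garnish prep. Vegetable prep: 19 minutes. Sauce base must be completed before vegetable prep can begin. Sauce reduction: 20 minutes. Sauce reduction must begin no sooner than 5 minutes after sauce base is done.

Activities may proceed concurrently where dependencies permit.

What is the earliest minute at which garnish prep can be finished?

143

After its own release at minute 10, stock can start at minute 10 and finishes at minute 75.
Sauce base cannot begin until stock (finishes minute 75). It runs from minute 75 to 75 + 15 = minute 90.
The braise has to wait for sauce base (finishes minute 90); stock (finishes minute 75). The latest of these is minute 90, so the braise runs minute 90 to 90 + 15 = minute 105.
Garnish prep needs all of the braise (finishes minute 105); stock (finishes minute 75, plus 20-minute gap → minute 95). That puts its earliest start at minute 105; it finishes at 105 + 38 = minute 143.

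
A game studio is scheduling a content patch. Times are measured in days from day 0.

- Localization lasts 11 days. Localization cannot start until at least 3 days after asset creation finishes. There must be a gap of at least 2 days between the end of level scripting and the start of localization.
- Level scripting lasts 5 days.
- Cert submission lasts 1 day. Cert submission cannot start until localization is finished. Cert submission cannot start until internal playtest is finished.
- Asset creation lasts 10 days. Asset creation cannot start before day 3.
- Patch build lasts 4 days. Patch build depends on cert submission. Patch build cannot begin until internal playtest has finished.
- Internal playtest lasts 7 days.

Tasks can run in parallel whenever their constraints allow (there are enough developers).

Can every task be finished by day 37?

Internal playtest can start immediately at day 0; it finishes at day 7.
Level scripting has no prerequisites, so it starts at day 0 and finishes at day 5.
Asset creation waits on its own release at day 3, so it starts at day 3 and finishes at 3 + 10 = day 13.
Localization needs all of asset creation (finishes day 13, plus 3-day gap → day 16); level scripting (finishes day 5, plus 2-day gap → day 7). That puts its earliest start at day 16; it finishes at 16 + 11 = day 27.
For cert submission: localization (finishes day 27); internal playtest (finishes day 7). Taking the maximum gives a start of day 27, and it finishes at 27 + 1 = day 28.
Patch build cannot start until cert submission (finishes day 28); internal playtest (finishes day 7). The controlling bound is day 28, so patch build finishes at 28 + 4 = day 32.
Every task is finished by day 32, which is no later than the deadline of 37, so the schedule is feasible.

Yes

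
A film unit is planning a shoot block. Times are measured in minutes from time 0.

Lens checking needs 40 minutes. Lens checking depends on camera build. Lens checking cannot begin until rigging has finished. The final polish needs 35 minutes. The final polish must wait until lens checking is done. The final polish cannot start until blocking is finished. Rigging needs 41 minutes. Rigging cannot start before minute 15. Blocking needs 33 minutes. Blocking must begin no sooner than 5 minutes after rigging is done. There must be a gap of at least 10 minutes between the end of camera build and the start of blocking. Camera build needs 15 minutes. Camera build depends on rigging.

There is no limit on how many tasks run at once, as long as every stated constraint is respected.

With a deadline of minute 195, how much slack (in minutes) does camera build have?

46

Rigging waits on its own release at minute 15, so it starts at minute 15 and finishes at 15 + 41 = minute 56.
Camera build waits on rigging (finishes minute 56), so it starts at minute 56 and finishes at 56 + 15 = minute 71.

Working backward from the deadline:
The final polish must finish by minute 195; it takes 35 minutes, so it must start by 195 − 35 = minute 160.
Lens checking must finish before the final polish (must start by minute 160). With a 40-minute duration, lens checking must start by 160 − 40 = minute 120.
Since the final polish (must start by minute 160) depends on it, blocking must finish by minute 160. Backing off its 33-minute duration gives a latest start of minute 127.
Camera build has several dependents: lens checking (must start by minute 120); blocking (must start by minute 127, minus 10-minute gap → minute 117). The earliest of those limits is minute 117, so camera build must start by 117 − 15 = minute 102.
So camera build can start as early as minute 56 and as late as minute 102, giving 102 − 56 = 46 minutes of slack.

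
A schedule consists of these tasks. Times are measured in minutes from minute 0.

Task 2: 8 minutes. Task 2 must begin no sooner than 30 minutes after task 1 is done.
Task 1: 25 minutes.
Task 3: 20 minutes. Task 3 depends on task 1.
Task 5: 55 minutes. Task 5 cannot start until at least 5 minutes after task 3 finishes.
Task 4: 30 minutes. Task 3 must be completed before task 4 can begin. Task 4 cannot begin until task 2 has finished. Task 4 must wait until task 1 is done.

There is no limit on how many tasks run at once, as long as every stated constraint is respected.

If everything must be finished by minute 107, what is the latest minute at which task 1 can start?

Nothing follows task 4; the deadline of minute 107 is its only limit. It must start by 107 − 30 = minute 77.
Since task 4 (must start by minute 77) depends on it, task 2 must finish by minute 77. Backing off its 8-minute duration gives a latest start of minute 69.
To finish by minute 107, task 5 (duration 55) must start no later than minute 52.
For task 3: task 4 (must start by minute 77); task 5 (must start by minute 52, minus 5-minute gap → minute 47). The most restrictive is minute 47; with a 20-minute duration, task 3 must start by minute 27.
Task 1 must finish in time for task 2 (must start by minute 69, minus 30-minute gap → minute 39); task 3 (must start by minute 27); task 4 (must start by minute 77). The tightest is minute 27, so task 1 must start by 27 − 25 = minute 2.

2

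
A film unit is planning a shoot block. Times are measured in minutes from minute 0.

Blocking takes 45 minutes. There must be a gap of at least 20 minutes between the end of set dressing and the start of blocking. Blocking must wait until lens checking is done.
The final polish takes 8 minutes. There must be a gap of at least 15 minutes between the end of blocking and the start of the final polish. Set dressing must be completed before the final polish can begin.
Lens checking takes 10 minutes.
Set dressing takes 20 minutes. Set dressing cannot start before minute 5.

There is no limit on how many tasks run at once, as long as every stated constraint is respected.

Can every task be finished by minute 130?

Nothing blocks lens checking, so it runs from minute 0 to minute 10.
Set dressing waits on its own release at minute 5, so it starts at minute 5 and finishes at 5 + 20 = minute 25.
Blocking cannot start until set dressing (finishes minute 25, plus 20-minute gap → minute 45); lens checking (finishes minute 10). The controlling bound is minute 45, so blocking finishes at 45 + 45 = minute 90.
The final polish has to wait for blocking (finishes minute 90, plus 15-minute gap → minute 105); set dressing (finishes minute 25). The latest of these is minute 105, so the final polish runs minute 105 to 105 + 8 = minute 113.
Every task is finished by minute 113, which is no later than the deadline of 130, so the schedule is feasible.

Yes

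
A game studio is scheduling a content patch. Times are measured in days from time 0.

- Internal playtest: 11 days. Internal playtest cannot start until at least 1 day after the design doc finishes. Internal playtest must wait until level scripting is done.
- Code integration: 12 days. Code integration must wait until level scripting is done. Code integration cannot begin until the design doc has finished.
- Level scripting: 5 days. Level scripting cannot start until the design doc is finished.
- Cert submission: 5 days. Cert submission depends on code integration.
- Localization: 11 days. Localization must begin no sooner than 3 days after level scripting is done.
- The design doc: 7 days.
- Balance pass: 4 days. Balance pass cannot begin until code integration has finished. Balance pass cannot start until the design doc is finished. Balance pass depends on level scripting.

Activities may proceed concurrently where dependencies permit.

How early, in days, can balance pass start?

24

The design doc can start immediately at day 0; it finishes at day 7.
Level scripting waits on the design doc (finishes day 7), so it starts at day 7 and finishes at 7 + 5 = day 12.
Code integration needs all of level scripting (finishes day 12); the design doc (finishes day 7). That puts its earliest start at day 12; it finishes at 12 + 12 = day 24.
Balance pass waits on code integration (finishes day 24); the design doc (finishes day 7); level scripting (finishes day 12). The latest of these is day 24, which is the earliest balance pass can start.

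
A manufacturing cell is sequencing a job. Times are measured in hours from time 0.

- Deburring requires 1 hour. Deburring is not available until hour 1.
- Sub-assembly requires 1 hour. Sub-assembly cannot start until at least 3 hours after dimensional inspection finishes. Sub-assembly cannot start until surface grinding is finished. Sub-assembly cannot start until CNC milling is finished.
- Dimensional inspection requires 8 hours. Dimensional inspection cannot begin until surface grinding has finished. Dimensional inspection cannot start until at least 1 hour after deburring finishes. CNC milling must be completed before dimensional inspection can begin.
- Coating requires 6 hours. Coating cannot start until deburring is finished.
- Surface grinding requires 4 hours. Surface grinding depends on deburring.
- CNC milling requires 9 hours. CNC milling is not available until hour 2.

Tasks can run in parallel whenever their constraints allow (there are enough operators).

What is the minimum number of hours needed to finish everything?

23

CNC milling waits on its own release at hour 2, so it starts at hour 2 and finishes at 2 + 9 = hour 11.
Deburring waits on its own release at hour 1, so it starts at hour 1 and finishes at 1 + 1 = hour 2.
Coating waits on deburring (finishes hour 2), so it starts at hour 2 and finishes at 2 + 6 = hour 8.
After deburring (finishes hour 2), surface grinding can start at hour 2 and finishes at hour 6.
Dimensional inspection needs all of surface grinding (finishes hour 6); deburring (finishes hour 2, plus 1-hour gap → hour 3); CNC milling (finishes hour 11). That puts its earliest start at hour 11; it finishes at 11 + 8 = hour 19.
For sub-assembly: dimensional inspection (finishes hour 19, plus 3-hour gap → hour 22); surface grinding (finishes hour 6); CNC milling (finishes hour 11). Taking the maximum gives a start of hour 22, and it finishes at 22 + 1 = hour 23.
All tasks are finished once the last one completes. Finish times: Deburring at 2, CNC milling at 11, Surface grinding at 6, Dimensional inspection at 19, Coating at 8, Sub-assembly at 23. The latest is hour 23.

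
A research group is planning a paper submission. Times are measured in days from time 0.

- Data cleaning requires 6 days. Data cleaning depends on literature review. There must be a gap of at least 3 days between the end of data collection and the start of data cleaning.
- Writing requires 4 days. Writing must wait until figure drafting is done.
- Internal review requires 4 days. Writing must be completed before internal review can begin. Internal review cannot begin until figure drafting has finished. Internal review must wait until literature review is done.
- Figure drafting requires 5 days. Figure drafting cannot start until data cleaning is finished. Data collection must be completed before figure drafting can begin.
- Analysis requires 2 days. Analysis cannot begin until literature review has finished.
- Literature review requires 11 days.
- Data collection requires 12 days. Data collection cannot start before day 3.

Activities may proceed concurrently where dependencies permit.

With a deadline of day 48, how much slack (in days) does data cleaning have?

11

Data collection waits on its own release at day 3, so it starts at day 3 and finishes at 3 + 12 = day 15.
Nothing blocks literature review, so it runs from day 0 to day 11.
Data cleaning has to wait for literature review (finishes day 11); data collection (finishes day 15, plus 3-day gap → day 18). The latest of these is day 18, so data cleaning runs day 18 to 18 + 6 = day 24.

Working backward from the deadline:
Internal review has no dependents, so it just needs to finish by day 48. Starting by 48 − 4 = day 44 achieves that.
Writing feeds into internal review (must start by day 44); so writing must finish by day 44 and therefore start by day 40.
Figure drafting feeds writing (must start by day 40); internal review (must start by day 44). Taking the minimum, figure drafting must finish by day 40 and start by 40 − 5 = day 35.
Data cleaning must finish before figure drafting (must start by day 35). With a 6-day duration, data cleaning must start by 35 − 6 = day 29.
So data cleaning can start as early as day 18 and as late as day 29, giving 29 − 18 = 11 days of slack.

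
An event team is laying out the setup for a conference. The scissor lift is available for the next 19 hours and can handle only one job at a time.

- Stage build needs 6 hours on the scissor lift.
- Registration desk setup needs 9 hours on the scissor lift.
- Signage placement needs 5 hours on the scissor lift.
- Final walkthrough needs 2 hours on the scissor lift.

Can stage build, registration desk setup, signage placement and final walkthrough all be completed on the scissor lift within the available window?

Running back to back, the jobs need 6 + 9 + 5 + 2 = 22 hours on the scissor lift.
Since 22 > 19, they cannot all fit.

No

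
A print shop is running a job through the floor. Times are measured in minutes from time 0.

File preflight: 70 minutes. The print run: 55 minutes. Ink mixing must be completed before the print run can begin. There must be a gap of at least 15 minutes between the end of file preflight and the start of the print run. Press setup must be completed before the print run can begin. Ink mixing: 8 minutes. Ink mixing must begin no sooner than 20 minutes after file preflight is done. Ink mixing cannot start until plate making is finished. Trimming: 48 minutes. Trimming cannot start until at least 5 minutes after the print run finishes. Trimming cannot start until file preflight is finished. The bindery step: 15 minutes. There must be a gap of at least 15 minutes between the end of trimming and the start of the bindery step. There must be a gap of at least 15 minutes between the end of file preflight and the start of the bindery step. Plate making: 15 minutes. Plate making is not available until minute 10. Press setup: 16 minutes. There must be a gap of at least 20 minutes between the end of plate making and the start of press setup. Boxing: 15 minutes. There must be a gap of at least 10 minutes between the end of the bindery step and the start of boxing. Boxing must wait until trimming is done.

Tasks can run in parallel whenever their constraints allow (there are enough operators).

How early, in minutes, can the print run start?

Plate making waits on its own release at minute 10, so it starts at minute 10 and finishes at 10 + 15 = minute 25.
Press setup cannot begin until plate making (finishes minute 25, plus 20-minute gap → minute 45). It runs from minute 45 to 45 + 16 = minute 61.
File preflight has no prerequisites, so it starts at minute 0 and finishes at minute 70.
Ink mixing needs all of file preflight (finishes minute 70, plus 20-minute gap → minute 90); plate making (finishes minute 25). That puts its earliest start at minute 90; it finishes at 90 + 8 = minute 98.
The print run waits on ink mixing (finishes minute 98); file preflight (finishes minute 70, plus 15-minute gap → minute 85); press setup (finishes minute 61). The latest of these is minute 98, which is the earliest the print run can start.

98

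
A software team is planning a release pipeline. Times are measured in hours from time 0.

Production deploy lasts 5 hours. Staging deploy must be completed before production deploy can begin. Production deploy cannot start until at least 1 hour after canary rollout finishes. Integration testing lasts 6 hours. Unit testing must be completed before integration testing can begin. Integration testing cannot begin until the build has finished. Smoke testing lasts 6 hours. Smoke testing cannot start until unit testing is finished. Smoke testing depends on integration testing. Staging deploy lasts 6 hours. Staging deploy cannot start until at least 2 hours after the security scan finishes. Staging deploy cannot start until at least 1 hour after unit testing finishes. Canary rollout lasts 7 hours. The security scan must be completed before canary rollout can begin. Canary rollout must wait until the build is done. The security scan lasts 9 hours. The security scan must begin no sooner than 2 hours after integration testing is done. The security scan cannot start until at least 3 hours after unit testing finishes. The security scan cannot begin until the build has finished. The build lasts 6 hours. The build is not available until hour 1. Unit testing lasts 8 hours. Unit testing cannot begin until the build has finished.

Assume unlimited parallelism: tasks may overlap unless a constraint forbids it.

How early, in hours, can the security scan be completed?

32

The build waits on its own release at hour 1, so it starts at hour 1 and finishes at 1 + 6 = hour 7.
After the build (finishes hour 7), unit testing can start at hour 7 and finishes at hour 15.
For integration testing: unit testing (finishes hour 15); the build (finishes hour 7). Taking the maximum gives a start of hour 15, and it finishes at 15 + 6 = hour 21.
The security scan needs all of integration testing (finishes hour 21, plus 2-hour gap → hour 23); unit testing (finishes hour 15, plus 3-hour gap → hour 18); the build (finishes hour 7). That puts its earliest start at hour 23; it finishes at 23 + 9 = hour 32.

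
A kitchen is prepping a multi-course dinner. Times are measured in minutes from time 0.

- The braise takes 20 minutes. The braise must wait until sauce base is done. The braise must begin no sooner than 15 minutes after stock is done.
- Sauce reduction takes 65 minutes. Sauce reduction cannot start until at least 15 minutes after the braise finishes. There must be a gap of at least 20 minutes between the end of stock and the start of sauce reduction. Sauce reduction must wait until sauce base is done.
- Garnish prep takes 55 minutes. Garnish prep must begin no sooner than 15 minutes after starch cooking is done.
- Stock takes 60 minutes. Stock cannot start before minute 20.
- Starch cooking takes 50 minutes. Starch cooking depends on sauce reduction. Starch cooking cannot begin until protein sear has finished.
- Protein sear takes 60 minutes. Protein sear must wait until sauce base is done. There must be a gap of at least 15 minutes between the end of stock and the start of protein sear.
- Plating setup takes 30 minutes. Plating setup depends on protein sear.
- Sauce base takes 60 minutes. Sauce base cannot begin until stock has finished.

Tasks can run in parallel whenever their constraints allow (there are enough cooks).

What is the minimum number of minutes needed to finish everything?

360

Stock waits on its own release at minute 20, so it starts at minute 20 and finishes at 20 + 60 = minute 80.
After stock (finishes minute 80), sauce base can start at minute 80 and finishes at minute 140.
Protein sear has to wait for sauce base (finishes minute 140); stock (finishes minute 80, plus 15-minute gap → minute 95). The latest of these is minute 140, so protein sear runs minute 140 to 140 + 60 = minute 200.
Plating setup waits on protein sear (finishes minute 200), so it starts at minute 200 and finishes at 200 + 30 = minute 230.
The braise cannot start until sauce base (finishes minute 140); stock (finishes minute 80, plus 15-minute gap → minute 95). The controlling bound is minute 140, so the braise finishes at 140 + 20 = minute 160.
For sauce reduction: the braise (finishes minute 160, plus 15-minute gap → minute 175); stock (finishes minute 80, plus 20-minute gap → minute 100); sauce base (finishes minute 140). Taking the maximum gives a start of minute 175, and it finishes at 175 + 65 = minute 240.
For starch cooking: sauce reduction (finishes minute 240); protein sear (finishes minute 200). Taking the maximum gives a start of minute 240, and it finishes at 240 + 50 = minute 290.
Garnish prep waits on starch cooking (finishes minute 290, plus 15-minute gap → minute 305), so it starts at minute 305 and finishes at 305 + 55 = minute 360.
All tasks are finished once the last one completes. Finish times: Stock at 80, Sauce base at 140, The braise at 160, Protein sear at 200, Sauce reduction at 240, Starch cooking at 290, Plating setup at 230, Garnish prep at 360. The latest is minute 360.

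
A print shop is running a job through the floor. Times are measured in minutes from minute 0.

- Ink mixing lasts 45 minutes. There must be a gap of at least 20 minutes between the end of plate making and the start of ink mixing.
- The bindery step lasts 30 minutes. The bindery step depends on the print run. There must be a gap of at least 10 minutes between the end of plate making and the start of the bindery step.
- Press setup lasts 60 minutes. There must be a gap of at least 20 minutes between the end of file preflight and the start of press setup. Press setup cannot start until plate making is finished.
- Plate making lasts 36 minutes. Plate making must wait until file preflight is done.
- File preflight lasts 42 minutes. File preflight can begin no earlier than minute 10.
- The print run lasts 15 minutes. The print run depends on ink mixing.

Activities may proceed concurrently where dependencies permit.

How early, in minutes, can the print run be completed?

168

File preflight waits on its own release at minute 10, so it starts at minute 10 and finishes at 10 + 42 = minute 52.
After file preflight (finishes minute 52), plate making can start at minute 52 and finishes at minute 88.
Ink mixing cannot begin until plate making (finishes minute 88, plus 20-minute gap → minute 108). It runs from minute 108 to 108 + 45 = minute 153.
The print run cannot begin until ink mixing (finishes minute 153). It runs from minute 153 to 153 + 15 = minute 168.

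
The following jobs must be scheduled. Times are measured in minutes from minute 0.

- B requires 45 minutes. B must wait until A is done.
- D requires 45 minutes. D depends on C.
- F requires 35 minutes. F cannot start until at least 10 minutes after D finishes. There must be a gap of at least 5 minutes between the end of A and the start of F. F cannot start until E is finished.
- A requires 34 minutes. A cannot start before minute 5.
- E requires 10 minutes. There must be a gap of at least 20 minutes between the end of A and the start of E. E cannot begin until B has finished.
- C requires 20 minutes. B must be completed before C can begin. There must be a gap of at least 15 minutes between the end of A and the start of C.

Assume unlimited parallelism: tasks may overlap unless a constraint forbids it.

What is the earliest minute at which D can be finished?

149

A cannot begin until its own release at minute 5. It runs from minute 5 to 5 + 34 = minute 39.
B waits on A (finishes minute 39), so it starts at minute 39 and finishes at 39 + 45 = minute 84.
C needs all of B (finishes minute 84); A (finishes minute 39, plus 15-minute gap → minute 54). That puts its earliest start at minute 84; it finishes at 84 + 20 = minute 104.
D waits on C (finishes minute 104), so it starts at minute 104 and finishes at 104 + 45 = minute 149.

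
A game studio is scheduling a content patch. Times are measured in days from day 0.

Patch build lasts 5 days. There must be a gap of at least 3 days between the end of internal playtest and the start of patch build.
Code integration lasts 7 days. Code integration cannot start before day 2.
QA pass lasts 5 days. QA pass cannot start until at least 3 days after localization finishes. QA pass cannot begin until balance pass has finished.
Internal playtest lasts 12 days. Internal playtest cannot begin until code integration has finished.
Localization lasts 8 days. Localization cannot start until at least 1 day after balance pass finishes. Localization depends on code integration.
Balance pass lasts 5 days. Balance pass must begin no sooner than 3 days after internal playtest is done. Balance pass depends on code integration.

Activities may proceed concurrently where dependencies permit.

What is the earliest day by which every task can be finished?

After its own release at day 2, code integration can start at day 2 and finishes at day 9.
After code integration (finishes day 9), internal playtest can start at day 9 and finishes at day 21.
Patch build cannot begin until internal playtest (finishes day 21, plus 3-day gap → day 24). It runs from day 24 to 24 + 5 = day 29.
Balance pass needs all of internal playtest (finishes day 21, plus 3-day gap → day 24); code integration (finishes day 9). That puts its earliest start at day 24; it finishes at 24 + 5 = day 29.
Localization has to wait for balance pass (finishes day 29, plus 1-day gap → day 30); code integration (finishes day 9). The latest of these is day 30, so localization runs day 30 to 30 + 8 = day 38.
QA pass has to wait for localization (finishes day 38, plus 3-day gap → day 41); balance pass (finishes day 29). The latest of these is day 41, so QA pass runs day 41 to 41 + 5 = day 46.
All tasks are finished once the last one completes. Finish times: Code integration at 9, Internal playtest at 21, Balance pass at 29, Localization at 38, QA pass at 46, Patch build at 29. The latest is day 46.

46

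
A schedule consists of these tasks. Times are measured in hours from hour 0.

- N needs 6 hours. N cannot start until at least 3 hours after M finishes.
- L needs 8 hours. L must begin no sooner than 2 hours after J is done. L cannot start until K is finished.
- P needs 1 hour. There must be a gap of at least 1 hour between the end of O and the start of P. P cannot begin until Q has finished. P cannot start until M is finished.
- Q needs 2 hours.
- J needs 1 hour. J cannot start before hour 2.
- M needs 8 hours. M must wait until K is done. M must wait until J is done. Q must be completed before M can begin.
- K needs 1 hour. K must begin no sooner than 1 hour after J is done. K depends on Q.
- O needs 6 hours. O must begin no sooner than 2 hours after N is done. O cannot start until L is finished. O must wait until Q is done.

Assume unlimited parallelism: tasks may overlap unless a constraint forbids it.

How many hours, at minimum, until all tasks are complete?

32

Q has no prerequisites, so it starts at hour 0 and finishes at hour 2.
J cannot begin until its own release at hour 2. It runs from hour 2 to 2 + 1 = hour 3.
For K: J (finishes hour 3, plus 1-hour gap → hour 4); Q (finishes hour 2). Taking the maximum gives a start of hour 4, and it finishes at 4 + 1 = hour 5.
M cannot start until K (finishes hour 5); J (finishes hour 3); Q (finishes hour 2). The controlling bound is hour 5, so M finishes at 5 + 8 = hour 13.
After M (finishes hour 13, plus 3-hour gap → hour 16), N can start at hour 16 and finishes at hour 22.
L cannot start until J (finishes hour 3, plus 2-hour gap → hour 5); K (finishes hour 5). The controlling bound is hour 5, so L finishes at 5 + 8 = hour 13.
O has to wait for N (finishes hour 22, plus 2-hour gap → hour 24); L (finishes hour 13); Q (finishes hour 2). The latest of these is hour 24, so O runs hour 24 to 24 + 6 = hour 30.
P needs all of O (finishes hour 30, plus 1-hour gap → hour 31); Q (finishes hour 2); M (finishes hour 13). That puts its earliest start at hour 31; it finishes at 31 + 1 = hour 32.
All tasks are finished once the last one completes. Finish times: J at 3, K at 5, L at 13, M at 13, N at 22, O at 30, P at 32, Q at 2. The latest is hour 32.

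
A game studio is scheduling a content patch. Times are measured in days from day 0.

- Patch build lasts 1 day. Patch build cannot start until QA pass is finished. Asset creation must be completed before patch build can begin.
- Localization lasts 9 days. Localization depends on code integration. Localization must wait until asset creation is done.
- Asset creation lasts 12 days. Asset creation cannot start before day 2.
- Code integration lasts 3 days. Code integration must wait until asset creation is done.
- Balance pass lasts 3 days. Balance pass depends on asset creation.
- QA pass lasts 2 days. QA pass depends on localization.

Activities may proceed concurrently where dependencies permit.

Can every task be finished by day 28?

No

Asset creation cannot begin until its own release at day 2. It runs from day 2 to 2 + 12 = day 14.
Balance pass cannot begin until asset creation (finishes day 14). It runs from day 14 to 14 + 3 = day 17.
Code integration waits on asset creation (finishes day 14), so it starts at day 14 and finishes at 14 + 3 = day 17.
For localization: code integration (finishes day 17); asset creation (finishes day 14). Taking the maximum gives a start of day 17, and it finishes at 17 + 9 = day 26.
After localization (finishes day 26), QA pass can start at day 26 and finishes at day 28.
Patch build cannot start until QA pass (finishes day 28); asset creation (finishes day 14). The controlling bound is day 28, so patch build finishes at 28 + 1 = day 29.
The earliest everything can be done is day 29, which is after the deadline of 28, so it is not possible.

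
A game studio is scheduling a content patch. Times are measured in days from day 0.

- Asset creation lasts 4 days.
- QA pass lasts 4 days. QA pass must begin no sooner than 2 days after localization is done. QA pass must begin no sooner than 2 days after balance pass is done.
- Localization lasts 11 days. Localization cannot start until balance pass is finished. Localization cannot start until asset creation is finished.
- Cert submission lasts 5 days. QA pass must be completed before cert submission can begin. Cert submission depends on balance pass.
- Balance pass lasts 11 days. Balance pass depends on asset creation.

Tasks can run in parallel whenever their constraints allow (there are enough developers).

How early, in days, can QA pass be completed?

32

Asset creation has no prerequisites, so it starts at day 0 and finishes at day 4.
After asset creation (finishes day 4), balance pass can start at day 4 and finishes at day 15.
Localization has to wait for balance pass (finishes day 15); asset creation (finishes day 4). The latest of these is day 15, so localization runs day 15 to 15 + 11 = day 26.
QA pass cannot start until localization (finishes day 26, plus 2-day gap → day 28); balance pass (finishes day 15, plus 2-day gap → day 17). The controlling bound is day 28, so QA pass finishes at 28 + 4 = day 32.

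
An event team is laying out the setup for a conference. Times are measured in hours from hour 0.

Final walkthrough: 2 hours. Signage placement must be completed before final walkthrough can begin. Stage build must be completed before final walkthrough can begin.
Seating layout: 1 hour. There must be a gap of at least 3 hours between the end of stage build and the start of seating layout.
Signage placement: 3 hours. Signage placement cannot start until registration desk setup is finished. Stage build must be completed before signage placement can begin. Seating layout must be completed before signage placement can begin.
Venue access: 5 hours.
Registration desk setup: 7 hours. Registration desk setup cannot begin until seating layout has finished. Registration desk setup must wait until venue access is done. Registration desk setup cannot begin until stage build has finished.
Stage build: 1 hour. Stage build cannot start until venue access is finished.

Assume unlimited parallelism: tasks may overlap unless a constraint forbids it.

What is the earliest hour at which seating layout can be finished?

10

Venue access can start immediately at hour 0; it finishes at hour 5.
Stage build cannot begin until venue access (finishes hour 5). It runs from hour 5 to 5 + 1 = hour 6.
Seating layout waits on stage build (finishes hour 6, plus 3-hour gap → hour 9), so it starts at hour 9 and finishes at 9 + 1 = hour 10.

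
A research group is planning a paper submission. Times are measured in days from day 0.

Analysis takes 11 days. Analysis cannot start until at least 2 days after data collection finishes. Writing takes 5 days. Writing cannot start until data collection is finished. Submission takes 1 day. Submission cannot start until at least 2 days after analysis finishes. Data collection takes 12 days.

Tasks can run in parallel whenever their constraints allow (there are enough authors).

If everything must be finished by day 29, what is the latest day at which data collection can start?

1

To finish by day 29, submission (duration 1) must start no later than day 28.
Analysis must finish before submission (must start by day 28, minus 2-day gap → day 26). With an 11-day duration, analysis must start by 26 − 11 = day 15.
Writing must finish by day 29; it takes 5 days, so it must start by 29 − 5 = day 24.
Data collection has several dependents: analysis (must start by day 15, minus 2-day gap → day 13); writing (must start by day 24). The earliest of those limits is day 13, so data collection must start by 13 − 12 = day 1.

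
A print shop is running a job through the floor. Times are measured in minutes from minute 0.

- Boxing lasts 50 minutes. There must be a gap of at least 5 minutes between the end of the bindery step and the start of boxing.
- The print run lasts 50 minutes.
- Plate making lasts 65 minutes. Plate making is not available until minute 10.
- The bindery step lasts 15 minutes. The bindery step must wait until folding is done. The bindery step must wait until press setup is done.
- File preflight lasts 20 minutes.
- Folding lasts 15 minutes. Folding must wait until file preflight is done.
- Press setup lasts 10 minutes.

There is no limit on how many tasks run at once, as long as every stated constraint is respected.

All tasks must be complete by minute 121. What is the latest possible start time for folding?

36

Boxing has no dependents, so it just needs to finish by minute 121. Starting by 121 − 50 = minute 71 achieves that.
The bindery step feeds into boxing (must start by minute 71, minus 5-minute gap → minute 66); so the bindery step must finish by minute 66 and therefore start by minute 51.
Folding feeds into the bindery step (must start by minute 51); so folding must finish by minute 51 and therefore start by minute 36.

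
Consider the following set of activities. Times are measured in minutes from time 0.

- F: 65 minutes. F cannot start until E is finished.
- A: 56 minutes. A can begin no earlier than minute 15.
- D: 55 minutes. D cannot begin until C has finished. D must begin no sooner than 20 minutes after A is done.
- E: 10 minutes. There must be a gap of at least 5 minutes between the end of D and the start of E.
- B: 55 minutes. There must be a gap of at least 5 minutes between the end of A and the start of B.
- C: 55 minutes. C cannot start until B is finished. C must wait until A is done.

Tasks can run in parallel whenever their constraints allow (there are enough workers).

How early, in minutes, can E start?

After its own release at minute 15, A can start at minute 15 and finishes at minute 71.
B cannot begin until A (finishes minute 71, plus 5-minute gap → minute 76). It runs from minute 76 to 76 + 55 = minute 131.
For C: B (finishes minute 131); A (finishes minute 71). Taking the maximum gives a start of minute 131, and it finishes at 131 + 55 = minute 186.
D needs all of C (finishes minute 186); A (finishes minute 71, plus 20-minute gap → minute 91). That puts its earliest start at minute 186; it finishes at 186 + 55 = minute 241.
E waits on D (finishes minute 241, plus 5-minute gap → minute 246), so the earliest it can start is minute 246.

246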